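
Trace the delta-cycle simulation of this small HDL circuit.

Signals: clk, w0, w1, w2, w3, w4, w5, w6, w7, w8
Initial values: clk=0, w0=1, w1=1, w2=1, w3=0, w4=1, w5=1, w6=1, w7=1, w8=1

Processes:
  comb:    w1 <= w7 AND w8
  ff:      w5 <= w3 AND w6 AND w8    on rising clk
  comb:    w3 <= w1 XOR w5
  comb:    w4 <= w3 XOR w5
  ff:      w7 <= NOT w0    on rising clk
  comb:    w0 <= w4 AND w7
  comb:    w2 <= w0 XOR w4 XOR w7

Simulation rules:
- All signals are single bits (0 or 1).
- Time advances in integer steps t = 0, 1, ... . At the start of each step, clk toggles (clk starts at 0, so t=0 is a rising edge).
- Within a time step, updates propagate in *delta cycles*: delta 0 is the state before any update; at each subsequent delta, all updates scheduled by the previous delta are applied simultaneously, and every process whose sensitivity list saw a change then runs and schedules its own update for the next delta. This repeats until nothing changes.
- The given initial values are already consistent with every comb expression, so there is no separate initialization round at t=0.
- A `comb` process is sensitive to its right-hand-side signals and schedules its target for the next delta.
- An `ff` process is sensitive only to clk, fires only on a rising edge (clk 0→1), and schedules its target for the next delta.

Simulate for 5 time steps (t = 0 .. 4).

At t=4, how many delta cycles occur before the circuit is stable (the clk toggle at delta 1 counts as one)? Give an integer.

t0.Δ0 w2=1 w4=1 w1=1 w8=1 w0=1 clk=0 w7=1 w3=0 w6=1 w5=1
t0.Δ1 w2=1 w4=1 w1=1 w8=1 w0=1 clk=1 w7=1 w3=0 w6=1 w5=1
t0.Δ2 w2=1 w4=1 w1=1 w8=1 w0=1 clk=1 w7=0 w3=0 w6=1 w5=0
t0.Δ3 w2=0 w4=0 w1=0 w8=1 w0=0 clk=1 w7=0 w3=1 w6=1 w5=0
t0.Δ4 w2=0 w4=1 w1=0 w8=1 w0=0 clk=1 w7=0 w3=0 w6=1 w5=0
t0.Δ5 w2=1 w4=0 w1=0 w8=1 w0=0 clk=1 w7=0 w3=0 w6=1 w5=0
t0.Δ6 w2=0 w4=0 w1=0 w8=1 w0=0 clk=1 w7=0 w3=0 w6=1 w5=0
t1.Δ0 w2=0 w4=0 w1=0 w8=1 w0=0 clk=1 w7=0 w3=0 w6=1 w5=0
t1.Δ1 w2=0 w4=0 w1=0 w8=1 w0=0 clk=0 w7=0 w3=0 w6=1 w5=0
t2.Δ0 w2=0 w4=0 w1=0 w8=1 w0=0 clk=0 w7=0 w3=0 w6=1 w5=0
t2.Δ1 w2=0 w4=0 w1=0 w8=1 w0=0 clk=1 w7=0 w3=0 w6=1 w5=0
t2.Δ2 w2=0 w4=0 w1=0 w8=1 w0=0 clk=1 w7=1 w3=0 w6=1 w5=0
t2.Δ3 w2=1 w4=0 w1=1 w8=1 w0=0 clk=1 w7=1 w3=0 w6=1 w5=0
t2.Δ4 w2=1 w4=0 w1=1 w8=1 w0=0 clk=1 w7=1 w3=1 w6=1 w5=0
t2.Δ5 w2=1 w4=1 w1=1 w8=1 w0=0 clk=1 w7=1 w3=1 w6=1 w5=0
t2.Δ6 w2=0 w4=1 w1=1 w8=1 w0=1 clk=1 w7=1 w3=1 w6=1 w5=0
t2.Δ7 w2=1 w4=1 w1=1 w8=1 w0=1 clk=1 w7=1 w3=1 w6=1 w5=0
t3.Δ0 w2=1 w4=1 w1=1 w8=1 w0=1 clk=1 w7=1 w3=1 w6=1 w5=0
t3.Δ1 w2=1 w4=1 w1=1 w8=1 w0=1 clk=0 w7=1 w3=1 w6=1 w5=0
t4.Δ0 w2=1 w4=1 w1=1 w8=1 w0=1 clk=0 w7=1 w3=1 w6=1 w5=0
t4.Δ1 w2=1 w4=1 w1=1 w8=1 w0=1 clk=1 w7=1 w3=1 w6=1 w5=0
t4.Δ2 w2=1 w4=1 w1=1 w8=1 w0=1 clk=1 w7=0 w3=1 w6=1 w5=1
t4.Δ3 w2=0 w4=0 w1=0 w8=1 w0=0 clk=1 w7=0 w3=0 w6=1 w5=1
t4.Δ4 w2=0 w4=1 w1=0 w8=1 w0=0 clk=1 w7=0 w3=1 w6=1 w5=1
t4.Δ5 w2=1 w4=0 w1=0 w8=1 w0=0 clk=1 w7=0 w3=1 w6=1 w5=1
t4.Δ6 w2=0 w4=0 w1=0 w8=1 w0=0 clk=1 w7=0 w3=1 w6=1 w5=1

6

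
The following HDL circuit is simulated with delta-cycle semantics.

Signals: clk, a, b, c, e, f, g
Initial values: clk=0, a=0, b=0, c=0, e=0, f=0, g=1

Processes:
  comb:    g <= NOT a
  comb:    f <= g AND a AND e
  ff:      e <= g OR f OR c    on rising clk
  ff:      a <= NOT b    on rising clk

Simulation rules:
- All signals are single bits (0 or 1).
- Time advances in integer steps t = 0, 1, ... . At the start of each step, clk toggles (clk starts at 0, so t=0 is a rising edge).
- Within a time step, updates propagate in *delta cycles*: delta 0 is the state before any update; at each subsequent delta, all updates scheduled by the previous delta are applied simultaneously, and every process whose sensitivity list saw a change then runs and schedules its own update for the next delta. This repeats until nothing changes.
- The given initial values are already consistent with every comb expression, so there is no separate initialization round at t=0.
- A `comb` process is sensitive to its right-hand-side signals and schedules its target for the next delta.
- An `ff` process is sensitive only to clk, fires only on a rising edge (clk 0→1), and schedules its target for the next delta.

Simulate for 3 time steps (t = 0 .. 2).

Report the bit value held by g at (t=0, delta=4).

t0.Δ0 c=0 clk=0 b=0 f=0 e=0 g=1 a=0
t0.Δ1 c=0 clk=1 b=0 f=0 e=0 g=1 a=0
t0.Δ2 c=0 clk=1 b=0 f=0 e=1 g=1 a=1
t0.Δ3 c=0 clk=1 b=0 f=1 e=1 g=0 a=1
t0.Δ4 c=0 clk=1 b=0 f=0 e=1 g=0 a=1
t1.Δ0 c=0 clk=1 b=0 f=0 e=1 g=0 a=1
t1.Δ1 c=0 clk=0 b=0 f=0 e=1 g=0 a=1
t2.Δ0 c=0 clk=0 b=0 f=0 e=1 g=0 a=1
t2.Δ1 c=0 clk=1 b=0 f=0 e=1 g=0 a=1
t2.Δ2 c=0 clk=1 b=0 f=0 e=0 g=0 a=1

0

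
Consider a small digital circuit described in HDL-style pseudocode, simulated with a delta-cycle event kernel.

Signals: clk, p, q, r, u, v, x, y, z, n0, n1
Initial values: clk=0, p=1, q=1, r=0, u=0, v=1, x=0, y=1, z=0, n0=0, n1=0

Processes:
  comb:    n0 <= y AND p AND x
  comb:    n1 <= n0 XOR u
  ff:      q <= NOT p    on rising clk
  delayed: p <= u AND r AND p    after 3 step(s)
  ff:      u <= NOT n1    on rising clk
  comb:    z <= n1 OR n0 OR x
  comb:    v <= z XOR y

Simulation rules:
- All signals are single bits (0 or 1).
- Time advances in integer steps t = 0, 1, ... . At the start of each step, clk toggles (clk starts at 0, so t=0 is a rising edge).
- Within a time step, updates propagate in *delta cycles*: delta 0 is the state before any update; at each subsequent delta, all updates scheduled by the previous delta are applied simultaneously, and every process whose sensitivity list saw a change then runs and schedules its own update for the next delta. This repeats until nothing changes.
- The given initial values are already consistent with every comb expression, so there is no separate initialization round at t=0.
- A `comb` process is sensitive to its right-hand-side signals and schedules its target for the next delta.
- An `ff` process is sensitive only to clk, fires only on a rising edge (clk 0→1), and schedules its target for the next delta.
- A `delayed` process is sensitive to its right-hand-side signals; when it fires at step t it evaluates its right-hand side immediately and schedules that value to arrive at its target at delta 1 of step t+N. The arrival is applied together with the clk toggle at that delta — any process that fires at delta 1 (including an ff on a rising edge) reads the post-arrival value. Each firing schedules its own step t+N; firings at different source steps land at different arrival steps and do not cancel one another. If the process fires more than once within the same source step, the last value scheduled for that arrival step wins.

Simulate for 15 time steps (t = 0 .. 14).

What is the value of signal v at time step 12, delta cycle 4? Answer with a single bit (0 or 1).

1

[bits: n0,q,clk,z,p,r,y,n1,x,v,u]
t=0: Δ0=01001010010 Δ1=01101010010 Δ2=00101010011 Δ3=00101011011 Δ4=00111011011 Δ5=00111011001 | 5Δ
t=1: Δ0=00111011001 Δ1=00011011001 | 1Δ
t=2: Δ0=00011011001 Δ1=00111011001 Δ2=00111011000 Δ3=00111010000 Δ4=00101010000 Δ5=00101010010 | 5Δ
t=3: Δ0=00101010010 Δ1=00000010010 | 1Δ
t=4: Δ0=00000010010 Δ1=00100010010 Δ2=01100010011 Δ3=01100011011 Δ4=01110011011 Δ5=01110011001 | 5Δ
t=5: Δ0=01110011001 Δ1=01010011001 | 1Δ
t=6: Δ0=01010011001 Δ1=01110011001 Δ2=01110011000 Δ3=01110010000 Δ4=01100010000 Δ5=01100010010 | 5Δ
t=7: Δ0=01100010010 Δ1=01000010010 | 1Δ
t=8: Δ0=01000010010 Δ1=01100010010 Δ2=01100010011 Δ3=01100011011 Δ4=01110011011 Δ5=01110011001 | 5Δ
t=9: Δ0=01110011001 Δ1=01010011001 | 1Δ
t=10: Δ0=01010011001 Δ1=01110011001 Δ2=01110011000 Δ3=01110010000 Δ4=01100010000 Δ5=01100010010 | 5Δ
t=11: Δ0=01100010010 Δ1=01000010010 | 1Δ
t=12: Δ0=01000010010 Δ1=01100010010 Δ2=01100010011 Δ3=01100011011 Δ4=01110011011 Δ5=01110011001 | 5Δ
t=13: Δ0=01110011001 Δ1=01010011001 | 1Δ
t=14: Δ0=01010011001 Δ1=01110011001 Δ2=01110011000 Δ3=01110010000 Δ4=01100010000 Δ5=01100010010 | 5Δ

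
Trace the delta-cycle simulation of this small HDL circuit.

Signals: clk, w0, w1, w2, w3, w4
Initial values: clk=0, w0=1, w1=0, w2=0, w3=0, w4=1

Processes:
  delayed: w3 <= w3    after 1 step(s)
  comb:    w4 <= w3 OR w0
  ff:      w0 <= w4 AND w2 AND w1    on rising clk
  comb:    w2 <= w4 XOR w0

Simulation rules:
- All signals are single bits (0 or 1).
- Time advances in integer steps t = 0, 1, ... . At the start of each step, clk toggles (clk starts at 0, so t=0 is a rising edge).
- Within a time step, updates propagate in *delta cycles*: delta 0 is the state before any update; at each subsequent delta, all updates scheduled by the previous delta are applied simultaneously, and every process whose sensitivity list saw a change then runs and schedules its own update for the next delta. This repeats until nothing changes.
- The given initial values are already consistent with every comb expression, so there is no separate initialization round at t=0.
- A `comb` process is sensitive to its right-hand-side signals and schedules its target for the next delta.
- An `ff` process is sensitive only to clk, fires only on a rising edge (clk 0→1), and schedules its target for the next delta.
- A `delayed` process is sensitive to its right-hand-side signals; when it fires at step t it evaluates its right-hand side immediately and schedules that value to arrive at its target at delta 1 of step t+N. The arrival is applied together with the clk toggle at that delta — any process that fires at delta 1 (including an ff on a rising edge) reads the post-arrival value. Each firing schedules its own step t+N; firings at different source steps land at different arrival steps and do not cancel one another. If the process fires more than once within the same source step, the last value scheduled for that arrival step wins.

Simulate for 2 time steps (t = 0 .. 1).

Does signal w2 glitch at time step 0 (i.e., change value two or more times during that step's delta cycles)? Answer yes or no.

yes

t0.Δ0 w1=0 clk=0 w0=1 w2=0 w3=0 w4=1
t0.Δ1 w1=0 clk=1 w0=1 w2=0 w3=0 w4=1
t0.Δ2 w1=0 clk=1 w0=0 w2=0 w3=0 w4=1
t0.Δ3 w1=0 clk=1 w0=0 w2=1 w3=0 w4=0
t0.Δ4 w1=0 clk=1 w0=0 w2=0 w3=0 w4=0
t1.Δ0 w1=0 clk=1 w0=0 w2=0 w3=0 w4=0
t1.Δ1 w1=0 clk=0 w0=0 w2=0 w3=0 w4=0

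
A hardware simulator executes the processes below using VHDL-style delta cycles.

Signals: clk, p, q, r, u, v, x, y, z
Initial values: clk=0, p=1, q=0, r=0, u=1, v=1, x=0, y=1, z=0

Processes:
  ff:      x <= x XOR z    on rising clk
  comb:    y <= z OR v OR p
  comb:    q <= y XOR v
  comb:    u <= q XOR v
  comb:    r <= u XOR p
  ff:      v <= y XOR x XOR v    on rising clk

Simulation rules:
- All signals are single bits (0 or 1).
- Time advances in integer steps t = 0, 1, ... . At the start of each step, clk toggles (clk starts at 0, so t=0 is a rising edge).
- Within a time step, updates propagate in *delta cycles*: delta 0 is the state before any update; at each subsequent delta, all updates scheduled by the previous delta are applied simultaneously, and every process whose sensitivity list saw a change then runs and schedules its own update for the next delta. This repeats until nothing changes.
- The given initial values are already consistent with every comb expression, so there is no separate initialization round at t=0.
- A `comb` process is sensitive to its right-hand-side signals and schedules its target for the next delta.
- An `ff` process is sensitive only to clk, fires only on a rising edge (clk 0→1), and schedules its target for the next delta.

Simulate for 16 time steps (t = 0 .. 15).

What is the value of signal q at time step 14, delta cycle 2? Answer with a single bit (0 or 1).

1

[bits: clk,x,p,u,q,z,r,y,v]
t=0: Δ0=001100011 Δ1=101100011 Δ2=101100010 Δ3=101010010 Δ4=101110110 Δ5=101110010 | 5Δ
t=1: Δ0=101110010 Δ1=001110010 | 1Δ
t=2: Δ0=001110010 Δ1=101110010 Δ2=101110011 Δ3=101000011 Δ4=101100111 Δ5=101100011 | 5Δ
t=3: Δ0=101100011 Δ1=001100011 | 1Δ
t=4: Δ0=001100011 Δ1=101100011 Δ2=101100010 Δ3=101010010 Δ4=101110110 Δ5=101110010 | 5Δ
t=5: Δ0=101110010 Δ1=001110010 | 1Δ
t=6: Δ0=001110010 Δ1=101110010 Δ2=101110011 Δ3=101000011 Δ4=101100111 Δ5=101100011 | 5Δ
t=7: Δ0=101100011 Δ1=001100011 | 1Δ
t=8: Δ0=001100011 Δ1=101100011 Δ2=101100010 Δ3=101010010 Δ4=101110110 Δ5=101110010 | 5Δ
t=9: Δ0=101110010 Δ1=001110010 | 1Δ
t=10: Δ0=001110010 Δ1=101110010 Δ2=101110011 Δ3=101000011 Δ4=101100111 Δ5=101100011 | 5Δ
t=11: Δ0=101100011 Δ1=001100011 | 1Δ
t=12: Δ0=001100011 Δ1=101100011 Δ2=101100010 Δ3=101010010 Δ4=101110110 Δ5=101110010 | 5Δ
t=13: Δ0=101110010 Δ1=001110010 | 1Δ
t=14: Δ0=001110010 Δ1=101110010 Δ2=101110011 Δ3=101000011 Δ4=101100111 Δ5=101100011 | 5Δ
t=15: Δ0=101100011 Δ1=001100011 | 1Δ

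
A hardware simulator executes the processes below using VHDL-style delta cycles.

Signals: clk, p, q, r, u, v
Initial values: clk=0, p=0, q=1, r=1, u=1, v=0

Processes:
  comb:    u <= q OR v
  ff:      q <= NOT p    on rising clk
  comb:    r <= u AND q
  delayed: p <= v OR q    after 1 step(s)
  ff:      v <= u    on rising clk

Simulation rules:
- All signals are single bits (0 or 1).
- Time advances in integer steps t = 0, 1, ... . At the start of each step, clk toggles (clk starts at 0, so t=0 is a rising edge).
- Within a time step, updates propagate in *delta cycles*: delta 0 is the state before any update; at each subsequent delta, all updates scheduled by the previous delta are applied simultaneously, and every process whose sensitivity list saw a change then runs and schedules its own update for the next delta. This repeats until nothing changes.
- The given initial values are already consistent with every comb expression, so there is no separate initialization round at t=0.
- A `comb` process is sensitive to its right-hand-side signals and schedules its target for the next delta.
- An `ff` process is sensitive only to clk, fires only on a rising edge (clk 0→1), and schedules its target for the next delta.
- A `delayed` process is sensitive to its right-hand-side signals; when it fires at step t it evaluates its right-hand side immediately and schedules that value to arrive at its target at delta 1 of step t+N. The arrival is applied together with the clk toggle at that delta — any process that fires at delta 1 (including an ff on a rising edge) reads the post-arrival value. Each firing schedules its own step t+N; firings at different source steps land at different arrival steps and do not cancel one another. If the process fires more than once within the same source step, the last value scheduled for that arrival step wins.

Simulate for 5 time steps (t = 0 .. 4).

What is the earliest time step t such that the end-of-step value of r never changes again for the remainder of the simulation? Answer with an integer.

t0.Δ0 p=0 clk=0 v=0 q=1 r=1 u=1
t0.Δ1 p=0 clk=1 v=0 q=1 r=1 u=1
t0.Δ2 p=0 clk=1 v=1 q=1 r=1 u=1
t1.Δ0 p=0 clk=1 v=1 q=1 r=1 u=1
t1.Δ1 p=1 clk=0 v=1 q=1 r=1 u=1
t2.Δ0 p=1 clk=0 v=1 q=1 r=1 u=1
t2.Δ1 p=1 clk=1 v=1 q=1 r=1 u=1
t2.Δ2 p=1 clk=1 v=1 q=0 r=1 u=1
t2.Δ3 p=1 clk=1 v=1 q=0 r=0 u=1
t3.Δ0 p=1 clk=1 v=1 q=0 r=0 u=1
t3.Δ1 p=1 clk=0 v=1 q=0 r=0 u=1
t4.Δ0 p=1 clk=0 v=1 q=0 r=0 u=1
t4.Δ1 p=1 clk=1 v=1 q=0 r=0 u=1

2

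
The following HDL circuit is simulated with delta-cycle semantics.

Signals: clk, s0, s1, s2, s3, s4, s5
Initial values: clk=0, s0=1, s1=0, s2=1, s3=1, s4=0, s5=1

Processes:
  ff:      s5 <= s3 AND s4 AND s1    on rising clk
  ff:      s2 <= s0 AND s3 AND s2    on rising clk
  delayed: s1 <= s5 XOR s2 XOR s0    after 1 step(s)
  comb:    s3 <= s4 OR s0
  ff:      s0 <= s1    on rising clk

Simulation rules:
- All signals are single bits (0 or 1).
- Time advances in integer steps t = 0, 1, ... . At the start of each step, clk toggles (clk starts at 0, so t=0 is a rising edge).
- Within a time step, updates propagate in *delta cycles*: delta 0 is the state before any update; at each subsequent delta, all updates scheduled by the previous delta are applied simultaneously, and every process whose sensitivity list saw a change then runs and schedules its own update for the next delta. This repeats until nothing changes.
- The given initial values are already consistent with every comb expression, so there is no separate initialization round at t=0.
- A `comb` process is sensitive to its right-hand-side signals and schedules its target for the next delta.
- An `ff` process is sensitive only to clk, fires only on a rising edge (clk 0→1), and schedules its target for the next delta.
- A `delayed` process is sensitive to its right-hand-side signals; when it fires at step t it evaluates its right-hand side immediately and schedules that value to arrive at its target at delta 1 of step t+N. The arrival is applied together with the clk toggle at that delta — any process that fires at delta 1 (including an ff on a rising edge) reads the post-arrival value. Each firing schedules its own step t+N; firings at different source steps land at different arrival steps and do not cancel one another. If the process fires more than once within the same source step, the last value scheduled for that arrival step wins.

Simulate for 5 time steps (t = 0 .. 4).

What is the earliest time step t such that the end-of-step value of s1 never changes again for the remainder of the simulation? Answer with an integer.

1

t0.Δ0 s3=1 s5=1 clk=0 s1=0 s2=1 s0=1 s4=0
t0.Δ1 s3=1 s5=1 clk=1 s1=0 s2=1 s0=1 s4=0
t0.Δ2 s3=1 s5=0 clk=1 s1=0 s2=1 s0=0 s4=0
t0.Δ3 s3=0 s5=0 clk=1 s1=0 s2=1 s0=0 s4=0
t1.Δ0 s3=0 s5=0 clk=1 s1=0 s2=1 s0=0 s4=0
t1.Δ1 s3=0 s5=0 clk=0 s1=1 s2=1 s0=0 s4=0
t2.Δ0 s3=0 s5=0 clk=0 s1=1 s2=1 s0=0 s4=0
t2.Δ1 s3=0 s5=0 clk=1 s1=1 s2=1 s0=0 s4=0
t2.Δ2 s3=0 s5=0 clk=1 s1=1 s2=0 s0=1 s4=0
t2.Δ3 s3=1 s5=0 clk=1 s1=1 s2=0 s0=1 s4=0
t3.Δ0 s3=1 s5=0 clk=1 s1=1 s2=0 s0=1 s4=0
t3.Δ1 s3=1 s5=0 clk=0 s1=1 s2=0 s0=1 s4=0
t4.Δ0 s3=1 s5=0 clk=0 s1=1 s2=0 s0=1 s4=0
t4.Δ1 s3=1 s5=0 clk=1 s1=1 s2=0 s0=1 s4=0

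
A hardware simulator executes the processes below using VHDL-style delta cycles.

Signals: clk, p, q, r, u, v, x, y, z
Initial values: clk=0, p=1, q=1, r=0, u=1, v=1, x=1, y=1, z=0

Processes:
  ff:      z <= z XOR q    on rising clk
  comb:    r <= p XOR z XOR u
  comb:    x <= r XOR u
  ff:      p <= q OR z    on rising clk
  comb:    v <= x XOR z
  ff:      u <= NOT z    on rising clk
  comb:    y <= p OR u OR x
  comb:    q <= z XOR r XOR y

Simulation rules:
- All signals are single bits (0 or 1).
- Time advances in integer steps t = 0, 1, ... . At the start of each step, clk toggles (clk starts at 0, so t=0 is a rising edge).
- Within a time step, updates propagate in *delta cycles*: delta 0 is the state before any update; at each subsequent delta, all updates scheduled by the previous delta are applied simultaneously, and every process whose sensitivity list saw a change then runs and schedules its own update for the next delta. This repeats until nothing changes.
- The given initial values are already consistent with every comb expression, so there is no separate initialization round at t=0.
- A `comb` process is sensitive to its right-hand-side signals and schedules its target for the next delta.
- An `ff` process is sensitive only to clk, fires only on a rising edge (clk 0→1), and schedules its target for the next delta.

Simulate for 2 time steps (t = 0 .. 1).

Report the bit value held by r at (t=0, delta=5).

1

[bits: clk,u,q,v,y,r,x,z,p]
t=0: Δ0=011110101 Δ1=111110101 Δ2=111110111 Δ3=110011111 Δ4=111011011 Δ5=111111011 | 5Δ
t=1: Δ0=111111011 Δ1=011111011 | 1Δ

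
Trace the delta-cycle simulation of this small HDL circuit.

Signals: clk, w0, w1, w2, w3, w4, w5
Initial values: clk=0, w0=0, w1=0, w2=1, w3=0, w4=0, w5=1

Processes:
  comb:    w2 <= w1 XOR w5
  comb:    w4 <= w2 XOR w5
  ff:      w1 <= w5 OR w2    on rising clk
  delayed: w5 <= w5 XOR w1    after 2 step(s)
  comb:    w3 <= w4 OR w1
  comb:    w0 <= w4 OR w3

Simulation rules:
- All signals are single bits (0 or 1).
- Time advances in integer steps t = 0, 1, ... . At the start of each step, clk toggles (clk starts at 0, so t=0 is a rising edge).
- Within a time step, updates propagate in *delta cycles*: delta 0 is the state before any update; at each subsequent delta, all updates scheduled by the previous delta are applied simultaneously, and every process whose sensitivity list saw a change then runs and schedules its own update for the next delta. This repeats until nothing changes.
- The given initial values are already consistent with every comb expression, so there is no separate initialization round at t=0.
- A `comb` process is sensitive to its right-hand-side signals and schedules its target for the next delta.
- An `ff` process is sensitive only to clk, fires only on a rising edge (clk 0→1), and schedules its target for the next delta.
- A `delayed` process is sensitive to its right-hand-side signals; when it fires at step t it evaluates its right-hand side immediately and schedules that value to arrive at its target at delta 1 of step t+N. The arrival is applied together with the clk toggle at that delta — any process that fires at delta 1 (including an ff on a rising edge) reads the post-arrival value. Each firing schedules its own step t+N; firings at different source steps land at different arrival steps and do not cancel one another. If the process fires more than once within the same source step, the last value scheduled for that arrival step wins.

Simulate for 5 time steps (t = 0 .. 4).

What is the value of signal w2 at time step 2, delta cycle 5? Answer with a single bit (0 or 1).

0

t0.Δ0 w4=0 w5=1 clk=0 w3=0 w2=1 w1=0 w0=0
t0.Δ1 w4=0 w5=1 clk=1 w3=0 w2=1 w1=0 w0=0
t0.Δ2 w4=0 w5=1 clk=1 w3=0 w2=1 w1=1 w0=0
t0.Δ3 w4=0 w5=1 clk=1 w3=1 w2=0 w1=1 w0=0
t0.Δ4 w4=1 w5=1 clk=1 w3=1 w2=0 w1=1 w0=1
t1.Δ0 w4=1 w5=1 clk=1 w3=1 w2=0 w1=1 w0=1
t1.Δ1 w4=1 w5=1 clk=0 w3=1 w2=0 w1=1 w0=1
t2.Δ0 w4=1 w5=1 clk=0 w3=1 w2=0 w1=1 w0=1
t2.Δ1 w4=1 w5=0 clk=1 w3=1 w2=0 w1=1 w0=1
t2.Δ2 w4=0 w5=0 clk=1 w3=1 w2=1 w1=0 w0=1
t2.Δ3 w4=1 w5=0 clk=1 w3=0 w2=0 w1=0 w0=1
t2.Δ4 w4=0 w5=0 clk=1 w3=1 w2=0 w1=0 w0=1
t2.Δ5 w4=0 w5=0 clk=1 w3=0 w2=0 w1=0 w0=1
t2.Δ6 w4=0 w5=0 clk=1 w3=0 w2=0 w1=0 w0=0
t3.Δ0 w4=0 w5=0 clk=1 w3=0 w2=0 w1=0 w0=0
t3.Δ1 w4=0 w5=0 clk=0 w3=0 w2=0 w1=0 w0=0
t4.Δ0 w4=0 w5=0 clk=0 w3=0 w2=0 w1=0 w0=0
t4.Δ1 w4=0 w5=0 clk=1 w3=0 w2=0 w1=0 w0=0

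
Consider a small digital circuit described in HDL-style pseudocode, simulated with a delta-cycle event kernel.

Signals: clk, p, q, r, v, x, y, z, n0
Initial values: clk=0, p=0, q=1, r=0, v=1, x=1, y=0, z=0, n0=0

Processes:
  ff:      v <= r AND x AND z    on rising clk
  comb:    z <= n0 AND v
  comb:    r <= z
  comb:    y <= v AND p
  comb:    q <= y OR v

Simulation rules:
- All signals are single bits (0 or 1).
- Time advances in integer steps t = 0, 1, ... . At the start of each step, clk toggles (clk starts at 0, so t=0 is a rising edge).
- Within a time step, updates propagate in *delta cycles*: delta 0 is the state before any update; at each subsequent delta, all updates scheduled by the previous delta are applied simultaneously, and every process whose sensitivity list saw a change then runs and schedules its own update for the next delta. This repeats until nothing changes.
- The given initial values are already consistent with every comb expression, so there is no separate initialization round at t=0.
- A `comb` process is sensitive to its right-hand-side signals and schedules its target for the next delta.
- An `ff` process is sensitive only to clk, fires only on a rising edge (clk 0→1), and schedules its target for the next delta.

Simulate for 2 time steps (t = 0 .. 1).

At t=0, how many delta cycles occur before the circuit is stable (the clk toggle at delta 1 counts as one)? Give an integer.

t0.Δ0 clk=0 p=0 y=0 x=1 q=1 z=0 v=1 r=0 n0=0
t0.Δ1 clk=1 p=0 y=0 x=1 q=1 z=0 v=1 r=0 n0=0
t0.Δ2 clk=1 p=0 y=0 x=1 q=1 z=0 v=0 r=0 n0=0
t0.Δ3 clk=1 p=0 y=0 x=1 q=0 z=0 v=0 r=0 n0=0
t1.Δ0 clk=1 p=0 y=0 x=1 q=0 z=0 v=0 r=0 n0=0
t1.Δ1 clk=0 p=0 y=0 x=1 q=0 z=0 v=0 r=0 n0=0

3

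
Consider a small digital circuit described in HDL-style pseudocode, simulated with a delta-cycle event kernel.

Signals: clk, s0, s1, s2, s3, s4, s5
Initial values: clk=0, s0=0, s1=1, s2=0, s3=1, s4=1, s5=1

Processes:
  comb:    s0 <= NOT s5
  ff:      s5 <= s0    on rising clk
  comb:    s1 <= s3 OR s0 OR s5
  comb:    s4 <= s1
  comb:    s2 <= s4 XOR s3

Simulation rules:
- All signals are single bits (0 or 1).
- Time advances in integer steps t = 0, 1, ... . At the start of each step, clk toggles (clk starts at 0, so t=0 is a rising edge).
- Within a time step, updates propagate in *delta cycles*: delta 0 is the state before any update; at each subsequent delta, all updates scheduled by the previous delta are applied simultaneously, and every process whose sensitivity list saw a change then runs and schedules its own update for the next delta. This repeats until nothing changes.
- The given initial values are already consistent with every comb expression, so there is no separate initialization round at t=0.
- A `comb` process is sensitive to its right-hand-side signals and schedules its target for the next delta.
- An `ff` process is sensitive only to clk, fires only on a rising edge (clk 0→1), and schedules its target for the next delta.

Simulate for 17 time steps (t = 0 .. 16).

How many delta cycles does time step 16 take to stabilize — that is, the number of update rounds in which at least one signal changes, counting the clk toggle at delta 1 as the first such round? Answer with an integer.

[bits: s4,s5,clk,s0,s1,s3,s2]
t=0: Δ0=1100110 Δ1=1110110 Δ2=1010110 Δ3=1011110 | 3Δ
t=1: Δ0=1011110 Δ1=1001110 | 1Δ
t=2: Δ0=1001110 Δ1=1011110 Δ2=1111110 Δ3=1110110 | 3Δ
t=3: Δ0=1110110 Δ1=1100110 | 1Δ
t=4: Δ0=1100110 Δ1=1110110 Δ2=1010110 Δ3=1011110 | 3Δ
t=5: Δ0=1011110 Δ1=1001110 | 1Δ
t=6: Δ0=1001110 Δ1=1011110 Δ2=1111110 Δ3=1110110 | 3Δ
t=7: Δ0=1110110 Δ1=1100110 | 1Δ
t=8: Δ0=1100110 Δ1=1110110 Δ2=1010110 Δ3=1011110 | 3Δ
t=9: Δ0=1011110 Δ1=1001110 | 1Δ
t=10: Δ0=1001110 Δ1=1011110 Δ2=1111110 Δ3=1110110 | 3Δ
t=11: Δ0=1110110 Δ1=1100110 | 1Δ
t=12: Δ0=1100110 Δ1=1110110 Δ2=1010110 Δ3=1011110 | 3Δ
t=13: Δ0=1011110 Δ1=1001110 | 1Δ
t=14: Δ0=1001110 Δ1=1011110 Δ2=1111110 Δ3=1110110 | 3Δ
t=15: Δ0=1110110 Δ1=1100110 | 1Δ
t=16: Δ0=1100110 Δ1=1110110 Δ2=1010110 Δ3=1011110 | 3Δ

3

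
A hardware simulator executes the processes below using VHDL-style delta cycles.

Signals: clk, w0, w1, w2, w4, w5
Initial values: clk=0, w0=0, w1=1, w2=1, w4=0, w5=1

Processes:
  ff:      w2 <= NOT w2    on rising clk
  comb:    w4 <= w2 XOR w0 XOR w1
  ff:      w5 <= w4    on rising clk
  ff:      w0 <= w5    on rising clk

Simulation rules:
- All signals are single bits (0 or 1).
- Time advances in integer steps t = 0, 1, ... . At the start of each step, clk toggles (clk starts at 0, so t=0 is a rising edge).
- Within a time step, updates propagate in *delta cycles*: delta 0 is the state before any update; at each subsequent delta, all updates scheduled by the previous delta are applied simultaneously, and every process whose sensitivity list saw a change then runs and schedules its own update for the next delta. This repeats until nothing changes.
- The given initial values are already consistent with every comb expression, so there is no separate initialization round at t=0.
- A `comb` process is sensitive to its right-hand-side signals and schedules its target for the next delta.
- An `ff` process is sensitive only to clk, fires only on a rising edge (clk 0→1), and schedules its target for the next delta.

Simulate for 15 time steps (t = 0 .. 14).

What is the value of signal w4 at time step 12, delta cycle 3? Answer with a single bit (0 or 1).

1

t=0 Δ0: w0=0 w2=1 clk=0 w1=1 w5=1 w4=0
  Δ1: clk:0→1
  Δ2: w0:0→1, w2:1→0, w5:1→0
  (2Δ to stable)
t=1 Δ0: w0=1 w2=0 clk=1 w1=1 w5=0 w4=0
  Δ1: clk:1→0
  (1Δ to stable)
t=2 Δ0: w0=1 w2=0 clk=0 w1=1 w5=0 w4=0
  Δ1: clk:0→1
  Δ2: w0:1→0, w2:0→1
  (2Δ to stable)
t=3 Δ0: w0=0 w2=1 clk=1 w1=1 w5=0 w4=0
  Δ1: clk:1→0
  (1Δ to stable)
t=4 Δ0: w0=0 w2=1 clk=0 w1=1 w5=0 w4=0
  Δ1: clk:0→1
  Δ2: w2:1→0
  Δ3: w4:0→1
  (3Δ to stable)
t=5 Δ0: w0=0 w2=0 clk=1 w1=1 w5=0 w4=1
  Δ1: clk:1→0
  (1Δ to stable)
t=6 Δ0: w0=0 w2=0 clk=0 w1=1 w5=0 w4=1
  Δ1: clk:0→1
  Δ2: w2:0→1, w5:0→1
  Δ3: w4:1→0
  (3Δ to stable)
t=7 Δ0: w0=0 w2=1 clk=1 w1=1 w5=1 w4=0
  Δ1: clk:1→0
  (1Δ to stable)
t=8 Δ0: w0=0 w2=1 clk=0 w1=1 w5=1 w4=0
  Δ1: clk:0→1
  Δ2: w0:0→1, w2:1→0, w5:1→0
  (2Δ to stable)
t=9 Δ0: w0=1 w2=0 clk=1 w1=1 w5=0 w4=0
  Δ1: clk:1→0
  (1Δ to stable)
t=10 Δ0: w0=1 w2=0 clk=0 w1=1 w5=0 w4=0
  Δ1: clk:0→1
  Δ2: w0:1→0, w2:0→1
  (2Δ to stable)
t=11 Δ0: w0=0 w2=1 clk=1 w1=1 w5=0 w4=0
  Δ1: clk:1→0
  (1Δ to stable)
t=12 Δ0: w0=0 w2=1 clk=0 w1=1 w5=0 w4=0
  Δ1: clk:0→1
  Δ2: w2:1→0
  Δ3: w4:0→1
  (3Δ to stable)
t=13 Δ0: w0=0 w2=0 clk=1 w1=1 w5=0 w4=1
  Δ1: clk:1→0
  (1Δ to stable)
t=14 Δ0: w0=0 w2=0 clk=0 w1=1 w5=0 w4=1
  Δ1: clk:0→1
  Δ2: w2:0→1, w5:0→1
  Δ3: w4:1→0
  (3Δ to stable)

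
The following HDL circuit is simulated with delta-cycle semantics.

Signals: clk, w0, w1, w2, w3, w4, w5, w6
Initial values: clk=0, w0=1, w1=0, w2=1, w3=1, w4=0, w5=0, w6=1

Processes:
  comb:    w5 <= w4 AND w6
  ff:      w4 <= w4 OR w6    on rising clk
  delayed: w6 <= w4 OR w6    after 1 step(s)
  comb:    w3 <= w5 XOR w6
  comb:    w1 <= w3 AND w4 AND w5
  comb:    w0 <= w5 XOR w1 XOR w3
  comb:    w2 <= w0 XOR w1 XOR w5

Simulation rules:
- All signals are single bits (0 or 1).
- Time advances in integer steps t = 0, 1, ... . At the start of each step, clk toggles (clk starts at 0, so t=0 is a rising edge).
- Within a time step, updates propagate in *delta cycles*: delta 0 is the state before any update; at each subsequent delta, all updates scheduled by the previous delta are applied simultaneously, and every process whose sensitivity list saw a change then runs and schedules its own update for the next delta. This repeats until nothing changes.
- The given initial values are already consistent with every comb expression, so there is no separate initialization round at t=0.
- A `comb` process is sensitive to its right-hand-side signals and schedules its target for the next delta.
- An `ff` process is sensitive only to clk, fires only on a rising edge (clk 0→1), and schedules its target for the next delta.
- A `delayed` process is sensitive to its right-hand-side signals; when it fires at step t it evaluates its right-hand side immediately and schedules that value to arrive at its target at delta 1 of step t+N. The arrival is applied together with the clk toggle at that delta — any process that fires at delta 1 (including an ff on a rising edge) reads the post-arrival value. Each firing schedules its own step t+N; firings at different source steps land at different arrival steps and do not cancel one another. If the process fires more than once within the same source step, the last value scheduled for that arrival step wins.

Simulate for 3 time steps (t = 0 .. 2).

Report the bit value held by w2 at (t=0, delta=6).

t=0 Δ0: clk=0 w2=1 w0=1 w4=0 w6=1 w5=0 w3=1 w1=0
  Δ1: clk:0→1
  Δ2: w4:0→1
  Δ3: w5:0→1
  Δ4: w2:1→0, w0:1→0, w3:1→0, w1:0→1
  Δ5: w1:1→0
  Δ6: w2:0→1, w0:0→1
  Δ7: w2:1→0
  (7Δ to stable)
t=1 Δ0: clk=1 w2=0 w0=1 w4=1 w6=1 w5=1 w3=0 w1=0
  Δ1: clk:1→0
  (1Δ to stable)
t=2 Δ0: clk=0 w2=0 w0=1 w4=1 w6=1 w5=1 w3=0 w1=0
  Δ1: clk:0→1
  (1Δ to stable)

1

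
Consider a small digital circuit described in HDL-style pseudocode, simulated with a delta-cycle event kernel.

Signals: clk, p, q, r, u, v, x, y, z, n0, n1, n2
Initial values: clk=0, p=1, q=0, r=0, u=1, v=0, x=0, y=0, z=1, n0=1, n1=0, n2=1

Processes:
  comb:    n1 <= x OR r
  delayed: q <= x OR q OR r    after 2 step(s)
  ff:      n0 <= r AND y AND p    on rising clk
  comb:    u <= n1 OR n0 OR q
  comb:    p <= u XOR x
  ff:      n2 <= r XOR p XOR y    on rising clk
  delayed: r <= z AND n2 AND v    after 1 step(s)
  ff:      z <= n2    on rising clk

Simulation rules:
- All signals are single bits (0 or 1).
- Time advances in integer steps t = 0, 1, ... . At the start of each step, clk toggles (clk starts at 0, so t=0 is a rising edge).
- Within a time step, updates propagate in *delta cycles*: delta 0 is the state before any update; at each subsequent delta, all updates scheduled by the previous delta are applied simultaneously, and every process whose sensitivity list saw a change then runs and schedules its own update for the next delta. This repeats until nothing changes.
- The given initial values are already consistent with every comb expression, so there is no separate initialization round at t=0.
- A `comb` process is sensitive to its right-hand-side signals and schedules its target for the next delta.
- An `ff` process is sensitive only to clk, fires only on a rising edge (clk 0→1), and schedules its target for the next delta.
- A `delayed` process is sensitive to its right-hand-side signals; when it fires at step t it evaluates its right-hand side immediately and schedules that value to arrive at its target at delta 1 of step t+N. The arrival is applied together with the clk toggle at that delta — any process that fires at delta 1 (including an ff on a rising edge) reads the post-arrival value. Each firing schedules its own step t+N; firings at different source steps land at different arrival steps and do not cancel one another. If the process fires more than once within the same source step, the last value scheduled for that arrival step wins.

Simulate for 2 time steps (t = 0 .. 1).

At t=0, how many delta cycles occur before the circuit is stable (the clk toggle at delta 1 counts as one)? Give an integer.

4

t=0 Δ0: r=0 clk=0 n2=1 v=0 n1=0 p=1 x=0 u=1 y=0 q=0 z=1 n0=1
  Δ1: clk:0→1
  Δ2: n0:1→0
  Δ3: u:1→0
  Δ4: p:1→0
  (4Δ to stable)
t=1 Δ0: r=0 clk=1 n2=1 v=0 n1=0 p=0 x=0 u=0 y=0 q=0 z=1 n0=0
  Δ1: clk:1→0
  (1Δ to stable)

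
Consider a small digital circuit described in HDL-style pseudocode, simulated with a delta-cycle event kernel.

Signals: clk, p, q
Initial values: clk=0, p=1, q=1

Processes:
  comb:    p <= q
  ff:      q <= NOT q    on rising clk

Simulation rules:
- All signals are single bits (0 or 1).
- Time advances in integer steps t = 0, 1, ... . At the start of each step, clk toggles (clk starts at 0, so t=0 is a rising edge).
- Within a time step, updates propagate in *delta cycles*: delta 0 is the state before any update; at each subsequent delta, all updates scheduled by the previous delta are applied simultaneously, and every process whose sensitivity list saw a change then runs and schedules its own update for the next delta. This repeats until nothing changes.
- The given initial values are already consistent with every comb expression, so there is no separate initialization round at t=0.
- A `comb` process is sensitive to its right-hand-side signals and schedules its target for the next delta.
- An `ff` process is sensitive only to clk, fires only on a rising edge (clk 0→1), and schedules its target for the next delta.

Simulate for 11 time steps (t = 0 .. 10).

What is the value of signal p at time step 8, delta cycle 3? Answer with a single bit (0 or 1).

0

t=0 Δ0: p=1 q=1 clk=0
  Δ1: clk:0→1
  Δ2: q:1→0
  Δ3: p:1→0
  (3Δ to stable)
t=1 Δ0: p=0 q=0 clk=1
  Δ1: clk:1→0
  (1Δ to stable)
t=2 Δ0: p=0 q=0 clk=0
  Δ1: clk:0→1
  Δ2: q:0→1
  Δ3: p:0→1
  (3Δ to stable)
t=3 Δ0: p=1 q=1 clk=1
  Δ1: clk:1→0
  (1Δ to stable)
t=4 Δ0: p=1 q=1 clk=0
  Δ1: clk:0→1
  Δ2: q:1→0
  Δ3: p:1→0
  (3Δ to stable)
t=5 Δ0: p=0 q=0 clk=1
  Δ1: clk:1→0
  (1Δ to stable)
t=6 Δ0: p=0 q=0 clk=0
  Δ1: clk:0→1
  Δ2: q:0→1
  Δ3: p:0→1
  (3Δ to stable)
t=7 Δ0: p=1 q=1 clk=1
  Δ1: clk:1→0
  (1Δ to stable)
t=8 Δ0: p=1 q=1 clk=0
  Δ1: clk:0→1
  Δ2: q:1→0
  Δ3: p:1→0
  (3Δ to stable)
t=9 Δ0: p=0 q=0 clk=1
  Δ1: clk:1→0
  (1Δ to stable)
t=10 Δ0: p=0 q=0 clk=0
  Δ1: clk:0→1
  Δ2: q:0→1
  Δ3: p:0→1
  (3Δ to stable)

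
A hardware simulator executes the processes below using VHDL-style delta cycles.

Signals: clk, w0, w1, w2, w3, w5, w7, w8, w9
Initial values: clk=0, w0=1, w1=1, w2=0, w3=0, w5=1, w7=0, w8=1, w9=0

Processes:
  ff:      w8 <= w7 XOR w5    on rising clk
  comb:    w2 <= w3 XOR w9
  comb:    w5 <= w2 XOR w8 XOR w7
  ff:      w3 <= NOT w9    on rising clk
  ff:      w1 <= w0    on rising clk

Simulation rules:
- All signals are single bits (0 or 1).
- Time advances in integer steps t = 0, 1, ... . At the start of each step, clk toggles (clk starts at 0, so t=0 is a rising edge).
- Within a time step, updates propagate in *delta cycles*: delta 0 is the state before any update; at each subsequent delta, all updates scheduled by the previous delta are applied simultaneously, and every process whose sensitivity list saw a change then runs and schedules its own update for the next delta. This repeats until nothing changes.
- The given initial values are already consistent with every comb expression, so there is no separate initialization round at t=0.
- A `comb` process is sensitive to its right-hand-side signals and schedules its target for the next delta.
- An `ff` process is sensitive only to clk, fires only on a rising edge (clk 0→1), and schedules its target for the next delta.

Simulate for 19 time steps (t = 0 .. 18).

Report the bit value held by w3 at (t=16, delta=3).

1

[bits: clk,w7,w5,w3,w2,w9,w0,w1,w8]
t=0: Δ0=001000111 Δ1=101000111 Δ2=101100111 Δ3=101110111 Δ4=100110111 | 4Δ
t=1: Δ0=100110111 Δ1=000110111 | 1Δ
t=2: Δ0=000110111 Δ1=100110111 Δ2=100110110 Δ3=101110110 | 3Δ
t=3: Δ0=101110110 Δ1=001110110 | 1Δ
t=4: Δ0=001110110 Δ1=101110110 Δ2=101110111 Δ3=100110111 | 3Δ
t=5: Δ0=100110111 Δ1=000110111 | 1Δ
t=6: Δ0=000110111 Δ1=100110111 Δ2=100110110 Δ3=101110110 | 3Δ
t=7: Δ0=101110110 Δ1=001110110 | 1Δ
t=8: Δ0=001110110 Δ1=101110110 Δ2=101110111 Δ3=100110111 | 3Δ
t=9: Δ0=100110111 Δ1=000110111 | 1Δ
t=10: Δ0=000110111 Δ1=100110111 Δ2=100110110 Δ3=101110110 | 3Δ
t=11: Δ0=101110110 Δ1=001110110 | 1Δ
t=12: Δ0=001110110 Δ1=101110110 Δ2=101110111 Δ3=100110111 | 3Δ
t=13: Δ0=100110111 Δ1=000110111 | 1Δ
t=14: Δ0=000110111 Δ1=100110111 Δ2=100110110 Δ3=101110110 | 3Δ
t=15: Δ0=101110110 Δ1=001110110 | 1Δ
t=16: Δ0=001110110 Δ1=101110110 Δ2=101110111 Δ3=100110111 | 3Δ
t=17: Δ0=100110111 Δ1=000110111 | 1Δ
t=18: Δ0=000110111 Δ1=100110111 Δ2=100110110 Δ3=101110110 | 3Δ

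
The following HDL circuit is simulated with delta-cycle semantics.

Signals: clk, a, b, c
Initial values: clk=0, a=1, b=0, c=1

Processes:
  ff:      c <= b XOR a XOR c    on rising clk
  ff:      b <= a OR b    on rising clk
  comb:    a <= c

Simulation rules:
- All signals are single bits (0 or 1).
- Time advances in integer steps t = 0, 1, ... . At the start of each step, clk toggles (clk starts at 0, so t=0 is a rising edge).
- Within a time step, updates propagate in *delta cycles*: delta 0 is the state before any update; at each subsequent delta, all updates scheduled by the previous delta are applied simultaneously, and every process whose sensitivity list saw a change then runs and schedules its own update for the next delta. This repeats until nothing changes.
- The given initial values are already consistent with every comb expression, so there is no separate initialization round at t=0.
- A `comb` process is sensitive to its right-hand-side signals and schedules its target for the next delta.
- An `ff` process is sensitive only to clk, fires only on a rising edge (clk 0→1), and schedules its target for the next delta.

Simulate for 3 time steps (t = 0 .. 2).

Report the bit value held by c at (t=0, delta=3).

t0.Δ0 c=1 b=0 clk=0 a=1
t0.Δ1 c=1 b=0 clk=1 a=1
t0.Δ2 c=0 b=1 clk=1 a=1
t0.Δ3 c=0 b=1 clk=1 a=0
t1.Δ0 c=0 b=1 clk=1 a=0
t1.Δ1 c=0 b=1 clk=0 a=0
t2.Δ0 c=0 b=1 clk=0 a=0
t2.Δ1 c=0 b=1 clk=1 a=0
t2.Δ2 c=1 b=1 clk=1 a=0
t2.Δ3 c=1 b=1 clk=1 a=1

0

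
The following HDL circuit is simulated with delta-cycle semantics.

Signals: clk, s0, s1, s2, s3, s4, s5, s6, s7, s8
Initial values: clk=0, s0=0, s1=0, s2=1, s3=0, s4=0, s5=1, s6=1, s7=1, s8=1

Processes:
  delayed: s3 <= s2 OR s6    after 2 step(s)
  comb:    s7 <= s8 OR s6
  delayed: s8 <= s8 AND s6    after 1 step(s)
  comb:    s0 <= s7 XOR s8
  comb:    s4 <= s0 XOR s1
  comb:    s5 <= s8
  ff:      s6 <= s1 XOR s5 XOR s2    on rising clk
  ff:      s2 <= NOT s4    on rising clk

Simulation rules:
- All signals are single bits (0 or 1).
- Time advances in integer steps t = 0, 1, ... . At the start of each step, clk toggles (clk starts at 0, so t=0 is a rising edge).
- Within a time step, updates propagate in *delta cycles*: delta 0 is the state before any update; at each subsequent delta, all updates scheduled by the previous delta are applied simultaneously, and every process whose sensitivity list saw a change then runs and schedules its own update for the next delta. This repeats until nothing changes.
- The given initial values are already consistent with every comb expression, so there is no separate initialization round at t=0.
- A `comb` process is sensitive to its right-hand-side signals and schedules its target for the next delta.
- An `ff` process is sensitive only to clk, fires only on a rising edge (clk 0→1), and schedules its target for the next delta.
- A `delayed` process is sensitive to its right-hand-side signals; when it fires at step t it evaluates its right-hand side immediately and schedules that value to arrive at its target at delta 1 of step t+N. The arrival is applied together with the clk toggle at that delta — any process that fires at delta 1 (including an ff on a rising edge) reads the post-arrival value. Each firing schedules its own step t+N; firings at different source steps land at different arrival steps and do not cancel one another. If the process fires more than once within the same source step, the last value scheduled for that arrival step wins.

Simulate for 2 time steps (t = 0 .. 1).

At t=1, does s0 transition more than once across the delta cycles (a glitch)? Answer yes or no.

t0.Δ0 clk=0 s5=1 s1=0 s4=0 s6=1 s0=0 s3=0 s7=1 s2=1 s8=1
t0.Δ1 clk=1 s5=1 s1=0 s4=0 s6=1 s0=0 s3=0 s7=1 s2=1 s8=1
t0.Δ2 clk=1 s5=1 s1=0 s4=0 s6=0 s0=0 s3=0 s7=1 s2=1 s8=1
t1.Δ0 clk=1 s5=1 s1=0 s4=0 s6=0 s0=0 s3=0 s7=1 s2=1 s8=1
t1.Δ1 clk=0 s5=1 s1=0 s4=0 s6=0 s0=0 s3=0 s7=1 s2=1 s8=0
t1.Δ2 clk=0 s5=0 s1=0 s4=0 s6=0 s0=1 s3=0 s7=0 s2=1 s8=0
t1.Δ3 clk=0 s5=0 s1=0 s4=1 s6=0 s0=0 s3=0 s7=0 s2=1 s8=0
t1.Δ4 clk=0 s5=0 s1=0 s4=0 s6=0 s0=0 s3=0 s7=0 s2=1 s8=0

yes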